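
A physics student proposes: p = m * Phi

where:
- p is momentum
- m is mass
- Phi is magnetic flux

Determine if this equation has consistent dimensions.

No

p (momentum) has dimensions [L M T^-1].
m (mass) has dimensions [M].
Phi (magnetic flux) has dimensions [I^-1 L^2 M T^-2].

Left side: [L M T^-1]
Right side: [I^-1 L^2 M^2 T^-2]

The two sides have different dimensions, so the equation is NOT dimensionally consistent.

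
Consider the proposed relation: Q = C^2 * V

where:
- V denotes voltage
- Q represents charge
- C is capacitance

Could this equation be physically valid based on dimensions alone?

No

V (voltage) has dimensions [I^-1 L^2 M T^-3].
Q (charge) has dimensions [I T].
C (capacitance) has dimensions [I^2 L^-2 M^-1 T^4].

Left side: [I T]
Right side: [I^3 L^-2 M^-1 T^5]

The two sides have different dimensions, so the equation is NOT dimensionally consistent.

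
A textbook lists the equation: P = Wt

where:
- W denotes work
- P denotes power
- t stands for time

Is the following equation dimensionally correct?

No

W (work) has dimensions [L^2 M T^-2].
P (power) has dimensions [L^2 M T^-3].
t (time) has dimensions [T].

Left side: [L^2 M T^-3]
Right side: [L^2 M T^-1]

The two sides have different dimensions, so the equation is NOT dimensionally consistent.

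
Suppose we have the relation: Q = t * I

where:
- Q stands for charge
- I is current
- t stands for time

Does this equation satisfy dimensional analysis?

Yes

Q (charge) has dimensions [I T].
I (current) has dimensions [I].
t (time) has dimensions [T].

Left side: [I T]
Right side: [I T]

Both sides have the same dimensions, so the equation is dimensionally consistent.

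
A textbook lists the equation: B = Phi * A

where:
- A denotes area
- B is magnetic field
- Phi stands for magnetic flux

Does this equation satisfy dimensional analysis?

No

A (area) has dimensions [L^2].
B (magnetic field) has dimensions [I^-1 M T^-2].
Phi (magnetic flux) has dimensions [I^-1 L^2 M T^-2].

Left side: [I^-1 M T^-2]
Right side: [I^-1 L^4 M T^-2]

The two sides have different dimensions, so the equation is NOT dimensionally consistent.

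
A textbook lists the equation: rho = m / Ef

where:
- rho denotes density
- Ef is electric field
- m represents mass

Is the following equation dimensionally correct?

No

rho (density) has dimensions [L^-3 M].
Ef (electric field) has dimensions [I^-1 L M T^-3].
m (mass) has dimensions [M].

Left side: [L^-3 M]
Right side: [I L^-1 T^3]

The two sides have different dimensions, so the equation is NOT dimensionally consistent.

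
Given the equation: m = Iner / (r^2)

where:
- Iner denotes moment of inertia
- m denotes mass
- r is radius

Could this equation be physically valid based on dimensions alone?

Yes

Iner (moment of inertia) has dimensions [L^2 M].
m (mass) has dimensions [M].
r (radius) has dimensions [L].

Left side: [M]
Right side: [M]

Both sides have the same dimensions, so the equation is dimensionally consistent.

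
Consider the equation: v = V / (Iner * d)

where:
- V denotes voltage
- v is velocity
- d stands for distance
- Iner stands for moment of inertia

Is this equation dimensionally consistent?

No

V (voltage) has dimensions [I^-1 L^2 M T^-3].
v (velocity) has dimensions [L T^-1].
d (distance) has dimensions [L].
Iner (moment of inertia) has dimensions [L^2 M].

Left side: [L T^-1]
Right side: [I^-1 L^-1 T^-3]

The two sides have different dimensions, so the equation is NOT dimensionally consistent.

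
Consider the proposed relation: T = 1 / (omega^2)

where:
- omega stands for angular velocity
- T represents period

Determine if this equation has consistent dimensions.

No

omega (angular velocity) has dimensions [T^-1].
T (period) has dimensions [T].

Left side: [T]
Right side: [T^2]

The two sides have different dimensions, so the equation is NOT dimensionally consistent.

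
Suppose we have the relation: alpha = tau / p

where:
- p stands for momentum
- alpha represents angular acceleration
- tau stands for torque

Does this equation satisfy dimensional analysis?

No

p (momentum) has dimensions [L M T^-1].
alpha (angular acceleration) has dimensions [T^-2].
tau (torque) has dimensions [L^2 M T^-2].

Left side: [T^-2]
Right side: [L T^-1]

The two sides have different dimensions, so the equation is NOT dimensionally consistent.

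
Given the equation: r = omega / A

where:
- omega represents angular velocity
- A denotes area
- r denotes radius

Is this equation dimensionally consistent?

No

omega (angular velocity) has dimensions [T^-1].
A (area) has dimensions [L^2].
r (radius) has dimensions [L].

Left side: [L]
Right side: [L^-2 T^-1]

The two sides have different dimensions, so the equation is NOT dimensionally consistent.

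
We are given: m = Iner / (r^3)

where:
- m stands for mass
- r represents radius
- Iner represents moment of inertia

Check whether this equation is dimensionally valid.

No

m (mass) has dimensions [M].
r (radius) has dimensions [L].
Iner (moment of inertia) has dimensions [L^2 M].

Left side: [M]
Right side: [L^-1 M]

The two sides have different dimensions, so the equation is NOT dimensionally consistent.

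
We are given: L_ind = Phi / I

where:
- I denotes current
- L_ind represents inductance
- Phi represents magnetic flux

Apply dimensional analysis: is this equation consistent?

Yes

I (current) has dimensions [I].
L_ind (inductance) has dimensions [I^-2 L^2 M T^-2].
Phi (magnetic flux) has dimensions [I^-1 L^2 M T^-2].

Left side: [I^-2 L^2 M T^-2]
Right side: [I^-2 L^2 M T^-2]

Both sides have the same dimensions, so the equation is dimensionally consistent.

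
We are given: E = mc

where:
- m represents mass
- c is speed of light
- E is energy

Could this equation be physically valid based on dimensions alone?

No

m (mass) has dimensions [M].
c (speed of light) has dimensions [L T^-1].
E (energy) has dimensions [L^2 M T^-2].

Left side: [L^2 M T^-2]
Right side: [L M T^-1]

The two sides have different dimensions, so the equation is NOT dimensionally consistent.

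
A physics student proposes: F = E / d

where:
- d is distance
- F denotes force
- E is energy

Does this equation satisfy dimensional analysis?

Yes

d (distance) has dimensions [L].
F (force) has dimensions [L M T^-2].
E (energy) has dimensions [L^2 M T^-2].

Left side: [L M T^-2]
Right side: [L M T^-2]

Both sides have the same dimensions, so the equation is dimensionally consistent.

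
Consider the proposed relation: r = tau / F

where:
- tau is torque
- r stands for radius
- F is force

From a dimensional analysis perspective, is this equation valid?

Yes

tau (torque) has dimensions [L^2 M T^-2].
r (radius) has dimensions [L].
F (force) has dimensions [L M T^-2].

Left side: [L]
Right side: [L]

Both sides have the same dimensions, so the equation is dimensionally consistent.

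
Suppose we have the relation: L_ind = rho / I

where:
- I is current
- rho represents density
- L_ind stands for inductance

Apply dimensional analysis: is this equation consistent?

No

I (current) has dimensions [I].
rho (density) has dimensions [L^-3 M].
L_ind (inductance) has dimensions [I^-2 L^2 M T^-2].

Left side: [I^-2 L^2 M T^-2]
Right side: [I^-1 L^-3 M]

The two sides have different dimensions, so the equation is NOT dimensionally consistent.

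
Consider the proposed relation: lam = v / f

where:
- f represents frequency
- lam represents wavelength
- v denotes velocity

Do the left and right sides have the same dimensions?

Yes

f (frequency) has dimensions [T^-1].
lam (wavelength) has dimensions [L].
v (velocity) has dimensions [L T^-1].

Left side: [L]
Right side: [L]

Both sides have the same dimensions, so the equation is dimensionally consistent.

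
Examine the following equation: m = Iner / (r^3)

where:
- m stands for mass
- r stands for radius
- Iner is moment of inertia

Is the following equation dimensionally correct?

No

m (mass) has dimensions [M].
r (radius) has dimensions [L].
Iner (moment of inertia) has dimensions [L^2 M].

Left side: [M]
Right side: [L^-1 M]

The two sides have different dimensions, so the equation is NOT dimensionally consistent.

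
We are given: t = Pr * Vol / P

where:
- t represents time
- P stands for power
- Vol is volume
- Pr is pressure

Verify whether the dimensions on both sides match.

Yes

t (time) has dimensions [T].
P (power) has dimensions [L^2 M T^-3].
Vol (volume) has dimensions [L^3].
Pr (pressure) has dimensions [L^-1 M T^-2].

Left side: [T]
Right side: [T]

Both sides have the same dimensions, so the equation is dimensionally consistent.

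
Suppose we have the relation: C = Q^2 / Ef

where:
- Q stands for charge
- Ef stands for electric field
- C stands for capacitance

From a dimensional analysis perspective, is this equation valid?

No

Q (charge) has dimensions [I T].
Ef (electric field) has dimensions [I^-1 L M T^-3].
C (capacitance) has dimensions [I^2 L^-2 M^-1 T^4].

Left side: [I^2 L^-2 M^-1 T^4]
Right side: [I^3 L^-1 M^-1 T^5]

The two sides have different dimensions, so the equation is NOT dimensionally consistent.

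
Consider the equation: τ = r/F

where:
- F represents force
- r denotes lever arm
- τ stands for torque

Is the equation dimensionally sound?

No

F (force) has dimensions [L M T^-2].
r (lever arm) has dimensions [L].
τ (torque) has dimensions [L^2 M T^-2].

Left side: [L^2 M T^-2]
Right side: [M^-1 T^2]

The two sides have different dimensions, so the equation is NOT dimensionally consistent.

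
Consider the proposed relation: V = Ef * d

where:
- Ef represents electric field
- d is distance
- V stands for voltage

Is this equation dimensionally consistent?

Yes

Ef (electric field) has dimensions [I^-1 L M T^-3].
d (distance) has dimensions [L].
V (voltage) has dimensions [I^-1 L^2 M T^-3].

Left side: [I^-1 L^2 M T^-3]
Right side: [I^-1 L^2 M T^-3]

Both sides have the same dimensions, so the equation is dimensionally consistent.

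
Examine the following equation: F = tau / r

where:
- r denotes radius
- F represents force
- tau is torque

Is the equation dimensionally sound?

Yes

r (radius) has dimensions [L].
F (force) has dimensions [L M T^-2].
tau (torque) has dimensions [L^2 M T^-2].

Left side: [L M T^-2]
Right side: [L M T^-2]

Both sides have the same dimensions, so the equation is dimensionally consistent.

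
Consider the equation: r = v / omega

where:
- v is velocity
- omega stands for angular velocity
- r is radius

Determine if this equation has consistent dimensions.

Yes

v (velocity) has dimensions [L T^-1].
omega (angular velocity) has dimensions [T^-1].
r (radius) has dimensions [L].

Left side: [L]
Right side: [L]

Both sides have the same dimensions, so the equation is dimensionally consistent.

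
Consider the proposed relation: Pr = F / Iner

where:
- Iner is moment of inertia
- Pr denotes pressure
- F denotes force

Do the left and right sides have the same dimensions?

No

Iner (moment of inertia) has dimensions [L^2 M].
Pr (pressure) has dimensions [L^-1 M T^-2].
F (force) has dimensions [L M T^-2].

Left side: [L^-1 M T^-2]
Right side: [L^-1 T^-2]

The two sides have different dimensions, so the equation is NOT dimensionally consistent.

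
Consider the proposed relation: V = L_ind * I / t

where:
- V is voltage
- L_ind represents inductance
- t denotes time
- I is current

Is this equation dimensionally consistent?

Yes

V (voltage) has dimensions [I^-1 L^2 M T^-3].
L_ind (inductance) has dimensions [I^-2 L^2 M T^-2].
t (time) has dimensions [T].
I (current) has dimensions [I].

Left side: [I^-1 L^2 M T^-3]
Right side: [I^-1 L^2 M T^-3]

Both sides have the same dimensions, so the equation is dimensionally consistent.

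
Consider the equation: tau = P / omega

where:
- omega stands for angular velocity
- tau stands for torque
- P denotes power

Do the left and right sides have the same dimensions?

Yes

omega (angular velocity) has dimensions [T^-1].
tau (torque) has dimensions [L^2 M T^-2].
P (power) has dimensions [L^2 M T^-3].

Left side: [L^2 M T^-2]
Right side: [L^2 M T^-2]

Both sides have the same dimensions, so the equation is dimensionally consistent.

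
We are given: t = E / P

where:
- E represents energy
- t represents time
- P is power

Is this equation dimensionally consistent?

Yes

E (energy) has dimensions [L^2 M T^-2].
t (time) has dimensions [T].
P (power) has dimensions [L^2 M T^-3].

Left side: [T]
Right side: [T]

Both sides have the same dimensions, so the equation is dimensionally consistent.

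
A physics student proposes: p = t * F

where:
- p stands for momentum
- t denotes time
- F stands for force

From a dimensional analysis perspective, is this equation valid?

Yes

p (momentum) has dimensions [L M T^-1].
t (time) has dimensions [T].
F (force) has dimensions [L M T^-2].

Left side: [L M T^-1]
Right side: [L M T^-1]

Both sides have the same dimensions, so the equation is dimensionally consistent.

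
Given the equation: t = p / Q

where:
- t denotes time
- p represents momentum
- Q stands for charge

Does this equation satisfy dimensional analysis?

No

t (time) has dimensions [T].
p (momentum) has dimensions [L M T^-1].
Q (charge) has dimensions [I T].

Left side: [T]
Right side: [I^-1 L M T^-2]

The two sides have different dimensions, so the equation is NOT dimensionally consistent.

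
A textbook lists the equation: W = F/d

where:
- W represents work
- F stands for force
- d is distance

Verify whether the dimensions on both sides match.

No

W (work) has dimensions [L^2 M T^-2].
F (force) has dimensions [L M T^-2].
d (distance) has dimensions [L].

Left side: [L^2 M T^-2]
Right side: [M T^-2]

The two sides have different dimensions, so the equation is NOT dimensionally consistent.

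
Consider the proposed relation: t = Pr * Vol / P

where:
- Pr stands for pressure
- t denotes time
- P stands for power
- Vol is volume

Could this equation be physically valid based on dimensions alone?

Yes

Pr (pressure) has dimensions [L^-1 M T^-2].
t (time) has dimensions [T].
P (power) has dimensions [L^2 M T^-3].
Vol (volume) has dimensions [L^3].

Left side: [T]
Right side: [T]

Both sides have the same dimensions, so the equation is dimensionally consistent.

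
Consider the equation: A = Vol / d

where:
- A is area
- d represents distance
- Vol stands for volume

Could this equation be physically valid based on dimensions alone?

Yes

A (area) has dimensions [L^2].
d (distance) has dimensions [L].
Vol (volume) has dimensions [L^3].

Left side: [L^2]
Right side: [L^2]

Both sides have the same dimensions, so the equation is dimensionally consistent.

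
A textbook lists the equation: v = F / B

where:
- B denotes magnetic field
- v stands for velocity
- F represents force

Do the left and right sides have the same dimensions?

No

B (magnetic field) has dimensions [I^-1 M T^-2].
v (velocity) has dimensions [L T^-1].
F (force) has dimensions [L M T^-2].

Left side: [L T^-1]
Right side: [I L]

The two sides have different dimensions, so the equation is NOT dimensionally consistent.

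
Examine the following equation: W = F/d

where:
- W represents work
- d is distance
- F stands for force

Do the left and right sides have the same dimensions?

No

W (work) has dimensions [L^2 M T^-2].
d (distance) has dimensions [L].
F (force) has dimensions [L M T^-2].

Left side: [L^2 M T^-2]
Right side: [M T^-2]

The two sides have different dimensions, so the equation is NOT dimensionally consistent.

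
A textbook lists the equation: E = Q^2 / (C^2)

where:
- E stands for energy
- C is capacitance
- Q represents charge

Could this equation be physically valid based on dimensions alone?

No

E (energy) has dimensions [L^2 M T^-2].
C (capacitance) has dimensions [I^2 L^-2 M^-1 T^4].
Q (charge) has dimensions [I T].

Left side: [L^2 M T^-2]
Right side: [I^-2 L^4 M^2 T^-6]

The two sides have different dimensions, so the equation is NOT dimensionally consistent.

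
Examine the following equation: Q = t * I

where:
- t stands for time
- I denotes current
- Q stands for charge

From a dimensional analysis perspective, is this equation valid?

Yes

t (time) has dimensions [T].
I (current) has dimensions [I].
Q (charge) has dimensions [I T].

Left side: [I T]
Right side: [I T]

Both sides have the same dimensions, so the equation is dimensionally consistent.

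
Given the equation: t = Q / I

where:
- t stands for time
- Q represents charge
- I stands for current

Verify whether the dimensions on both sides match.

Yes

t (time) has dimensions [T].
Q (charge) has dimensions [I T].
I (current) has dimensions [I].

Left side: [T]
Right side: [T]

Both sides have the same dimensions, so the equation is dimensionally consistent.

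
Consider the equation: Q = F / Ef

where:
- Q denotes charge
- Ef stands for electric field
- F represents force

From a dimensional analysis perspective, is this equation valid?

Yes

Q (charge) has dimensions [I T].
Ef (electric field) has dimensions [I^-1 L M T^-3].
F (force) has dimensions [L M T^-2].

Left side: [I T]
Right side: [I T]

Both sides have the same dimensions, so the equation is dimensionally consistent.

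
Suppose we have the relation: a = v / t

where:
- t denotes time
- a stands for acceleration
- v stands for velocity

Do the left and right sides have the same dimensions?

Yes

t (time) has dimensions [T].
a (acceleration) has dimensions [L T^-2].
v (velocity) has dimensions [L T^-1].

Left side: [L T^-2]
Right side: [L T^-2]

Both sides have the same dimensions, so the equation is dimensionally consistent.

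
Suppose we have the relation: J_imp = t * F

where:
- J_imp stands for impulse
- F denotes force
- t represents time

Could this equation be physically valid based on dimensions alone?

Yes

J_imp (impulse) has dimensions [L M T^-1].
F (force) has dimensions [L M T^-2].
t (time) has dimensions [T].

Left side: [L M T^-1]
Right side: [L M T^-1]

Both sides have the same dimensions, so the equation is dimensionally consistent.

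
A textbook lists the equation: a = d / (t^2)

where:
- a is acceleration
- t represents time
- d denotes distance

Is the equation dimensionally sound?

Yes

a (acceleration) has dimensions [L T^-2].
t (time) has dimensions [T].
d (distance) has dimensions [L].

Left side: [L T^-2]
Right side: [L T^-2]

Both sides have the same dimensions, so the equation is dimensionally consistent.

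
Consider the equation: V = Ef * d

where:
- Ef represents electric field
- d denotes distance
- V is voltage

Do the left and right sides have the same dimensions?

Yes

Ef (electric field) has dimensions [I^-1 L M T^-3].
d (distance) has dimensions [L].
V (voltage) has dimensions [I^-1 L^2 M T^-3].

Left side: [I^-1 L^2 M T^-3]
Right side: [I^-1 L^2 M T^-3]

Both sides have the same dimensions, so the equation is dimensionally consistent.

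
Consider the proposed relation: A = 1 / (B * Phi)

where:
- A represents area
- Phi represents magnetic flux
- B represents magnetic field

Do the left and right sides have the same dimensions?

No

A (area) has dimensions [L^2].
Phi (magnetic flux) has dimensions [I^-1 L^2 M T^-2].
B (magnetic field) has dimensions [I^-1 M T^-2].

Left side: [L^2]
Right side: [I^2 L^-2 M^-2 T^4]

The two sides have different dimensions, so the equation is NOT dimensionally consistent.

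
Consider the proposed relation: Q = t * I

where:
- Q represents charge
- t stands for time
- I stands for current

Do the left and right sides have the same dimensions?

Yes

Q (charge) has dimensions [I T].
t (time) has dimensions [T].
I (current) has dimensions [I].

Left side: [I T]
Right side: [I T]

Both sides have the same dimensions, so the equation is dimensionally consistent.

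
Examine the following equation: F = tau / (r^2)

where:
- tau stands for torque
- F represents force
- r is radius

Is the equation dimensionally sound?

No

tau (torque) has dimensions [L^2 M T^-2].
F (force) has dimensions [L M T^-2].
r (radius) has dimensions [L].

Left side: [L M T^-2]
Right side: [M T^-2]

The two sides have different dimensions, so the equation is NOT dimensionally consistent.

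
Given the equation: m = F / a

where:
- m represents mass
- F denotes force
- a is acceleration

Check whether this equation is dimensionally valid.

Yes

m (mass) has dimensions [M].
F (force) has dimensions [L M T^-2].
a (acceleration) has dimensions [L T^-2].

Left side: [M]
Right side: [M]

Both sides have the same dimensions, so the equation is dimensionally consistent.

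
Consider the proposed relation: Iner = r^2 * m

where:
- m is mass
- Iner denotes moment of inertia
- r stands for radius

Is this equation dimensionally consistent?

Yes

m (mass) has dimensions [M].
Iner (moment of inertia) has dimensions [L^2 M].
r (radius) has dimensions [L].

Left side: [L^2 M]
Right side: [L^2 M]

Both sides have the same dimensions, so the equation is dimensionally consistent.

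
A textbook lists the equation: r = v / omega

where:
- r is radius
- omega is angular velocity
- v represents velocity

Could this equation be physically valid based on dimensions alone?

Yes

r (radius) has dimensions [L].
omega (angular velocity) has dimensions [T^-1].
v (velocity) has dimensions [L T^-1].

Left side: [L]
Right side: [L]

Both sides have the same dimensions, so the equation is dimensionally consistent.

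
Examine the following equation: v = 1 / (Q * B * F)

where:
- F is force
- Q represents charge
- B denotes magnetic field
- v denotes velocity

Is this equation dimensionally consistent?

No

F (force) has dimensions [L M T^-2].
Q (charge) has dimensions [I T].
B (magnetic field) has dimensions [I^-1 M T^-2].
v (velocity) has dimensions [L T^-1].

Left side: [L T^-1]
Right side: [L^-1 M^-2 T^3]

The two sides have different dimensions, so the equation is NOT dimensionally consistent.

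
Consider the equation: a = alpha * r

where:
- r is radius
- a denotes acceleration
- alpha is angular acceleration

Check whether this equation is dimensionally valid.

Yes

r (radius) has dimensions [L].
a (acceleration) has dimensions [L T^-2].
alpha (angular acceleration) has dimensions [T^-2].

Left side: [L T^-2]
Right side: [L T^-2]

Both sides have the same dimensions, so the equation is dimensionally consistent.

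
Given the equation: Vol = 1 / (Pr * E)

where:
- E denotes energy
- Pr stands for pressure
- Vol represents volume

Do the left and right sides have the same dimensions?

No

E (energy) has dimensions [L^2 M T^-2].
Pr (pressure) has dimensions [L^-1 M T^-2].
Vol (volume) has dimensions [L^3].

Left side: [L^3]
Right side: [L^-1 M^-2 T^4]

The two sides have different dimensions, so the equation is NOT dimensionally consistent.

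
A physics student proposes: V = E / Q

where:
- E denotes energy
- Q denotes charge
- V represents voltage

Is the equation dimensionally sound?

Yes

E (energy) has dimensions [L^2 M T^-2].
Q (charge) has dimensions [I T].
V (voltage) has dimensions [I^-1 L^2 M T^-3].

Left side: [I^-1 L^2 M T^-3]
Right side: [I^-1 L^2 M T^-3]

Both sides have the same dimensions, so the equation is dimensionally consistent.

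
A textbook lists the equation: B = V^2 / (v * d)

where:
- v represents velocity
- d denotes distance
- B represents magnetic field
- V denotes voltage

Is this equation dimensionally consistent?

No

v (velocity) has dimensions [L T^-1].
d (distance) has dimensions [L].
B (magnetic field) has dimensions [I^-1 M T^-2].
V (voltage) has dimensions [I^-1 L^2 M T^-3].

Left side: [I^-1 M T^-2]
Right side: [I^-2 L^2 M^2 T^-5]

The two sides have different dimensions, so the equation is NOT dimensionally consistent.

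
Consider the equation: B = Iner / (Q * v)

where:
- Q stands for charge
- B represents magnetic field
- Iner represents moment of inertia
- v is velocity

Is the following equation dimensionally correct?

No

Q (charge) has dimensions [I T].
B (magnetic field) has dimensions [I^-1 M T^-2].
Iner (moment of inertia) has dimensions [L^2 M].
v (velocity) has dimensions [L T^-1].

Left side: [I^-1 M T^-2]
Right side: [I^-1 L M]

The two sides have different dimensions, so the equation is NOT dimensionally consistent.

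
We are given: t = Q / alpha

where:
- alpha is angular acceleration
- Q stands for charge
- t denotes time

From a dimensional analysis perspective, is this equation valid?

No

alpha (angular acceleration) has dimensions [T^-2].
Q (charge) has dimensions [I T].
t (time) has dimensions [T].

Left side: [T]
Right side: [I T^3]

The two sides have different dimensions, so the equation is NOT dimensionally consistent.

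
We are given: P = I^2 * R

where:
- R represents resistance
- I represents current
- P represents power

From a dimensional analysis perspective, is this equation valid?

Yes

R (resistance) has dimensions [I^-2 L^2 M T^-3].
I (current) has dimensions [I].
P (power) has dimensions [L^2 M T^-3].

Left side: [L^2 M T^-3]
Right side: [L^2 M T^-3]

Both sides have the same dimensions, so the equation is dimensionally consistent.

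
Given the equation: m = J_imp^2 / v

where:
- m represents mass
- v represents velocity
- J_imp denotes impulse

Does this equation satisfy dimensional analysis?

No

m (mass) has dimensions [M].
v (velocity) has dimensions [L T^-1].
J_imp (impulse) has dimensions [L M T^-1].

Left side: [M]
Right side: [L M^2 T^-1]

The two sides have different dimensions, so the equation is NOT dimensionally consistent.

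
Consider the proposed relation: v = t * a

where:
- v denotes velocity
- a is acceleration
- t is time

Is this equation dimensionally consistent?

Yes

v (velocity) has dimensions [L T^-1].
a (acceleration) has dimensions [L T^-2].
t (time) has dimensions [T].

Left side: [L T^-1]
Right side: [L T^-1]

Both sides have the same dimensions, so the equation is dimensionally consistent.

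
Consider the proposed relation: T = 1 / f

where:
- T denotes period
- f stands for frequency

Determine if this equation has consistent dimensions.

Yes

T (period) has dimensions [T].
f (frequency) has dimensions [T^-1].

Left side: [T]
Right side: [T]

Both sides have the same dimensions, so the equation is dimensionally consistent.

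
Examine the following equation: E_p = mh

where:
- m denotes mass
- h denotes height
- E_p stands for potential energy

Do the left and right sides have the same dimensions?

No

m (mass) has dimensions [M].
h (height) has dimensions [L].
E_p (potential energy) has dimensions [L^2 M T^-2].

Left side: [L^2 M T^-2]
Right side: [L M]

The two sides have different dimensions, so the equation is NOT dimensionally consistent.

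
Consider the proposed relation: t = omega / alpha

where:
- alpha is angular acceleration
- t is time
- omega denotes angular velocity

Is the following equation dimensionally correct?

Yes

alpha (angular acceleration) has dimensions [T^-2].
t (time) has dimensions [T].
omega (angular velocity) has dimensions [T^-1].

Left side: [T]
Right side: [T]

Both sides have the same dimensions, so the equation is dimensionally consistent.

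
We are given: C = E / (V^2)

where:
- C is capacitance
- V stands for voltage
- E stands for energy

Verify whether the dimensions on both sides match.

Yes

C (capacitance) has dimensions [I^2 L^-2 M^-1 T^4].
V (voltage) has dimensions [I^-1 L^2 M T^-3].
E (energy) has dimensions [L^2 M T^-2].

Left side: [I^2 L^-2 M^-1 T^4]
Right side: [I^2 L^-2 M^-1 T^4]

Both sides have the same dimensions, so the equation is dimensionally consistent.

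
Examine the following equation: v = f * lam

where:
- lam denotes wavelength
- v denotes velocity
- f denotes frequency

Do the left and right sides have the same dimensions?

Yes

lam (wavelength) has dimensions [L].
v (velocity) has dimensions [L T^-1].
f (frequency) has dimensions [T^-1].

Left side: [L T^-1]
Right side: [L T^-1]

Both sides have the same dimensions, so the equation is dimensionally consistent.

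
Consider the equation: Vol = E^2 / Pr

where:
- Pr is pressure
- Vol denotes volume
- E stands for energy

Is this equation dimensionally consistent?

No

Pr (pressure) has dimensions [L^-1 M T^-2].
Vol (volume) has dimensions [L^3].
E (energy) has dimensions [L^2 M T^-2].

Left side: [L^3]
Right side: [L^5 M T^-2]

The two sides have different dimensions, so the equation is NOT dimensionally consistent.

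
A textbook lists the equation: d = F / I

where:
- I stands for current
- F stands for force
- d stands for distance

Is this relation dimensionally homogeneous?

No

I (current) has dimensions [I].
F (force) has dimensions [L M T^-2].
d (distance) has dimensions [L].

Left side: [L]
Right side: [I^-1 L M T^-2]

The two sides have different dimensions, so the equation is NOT dimensionally consistent.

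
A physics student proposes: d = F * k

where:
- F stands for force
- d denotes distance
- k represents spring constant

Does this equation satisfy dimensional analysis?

No

F (force) has dimensions [L M T^-2].
d (distance) has dimensions [L].
k (spring constant) has dimensions [M T^-2].

Left side: [L]
Right side: [L M^2 T^-4]

The two sides have different dimensions, so the equation is NOT dimensionally consistent.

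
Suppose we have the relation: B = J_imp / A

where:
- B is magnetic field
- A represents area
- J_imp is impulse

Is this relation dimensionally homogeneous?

No

B (magnetic field) has dimensions [I^-1 M T^-2].
A (area) has dimensions [L^2].
J_imp (impulse) has dimensions [L M T^-1].

Left side: [I^-1 M T^-2]
Right side: [L^-1 M T^-1]

The two sides have different dimensions, so the equation is NOT dimensionally consistent.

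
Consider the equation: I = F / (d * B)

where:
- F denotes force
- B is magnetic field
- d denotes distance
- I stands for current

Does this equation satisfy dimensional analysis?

Yes

F (force) has dimensions [L M T^-2].
B (magnetic field) has dimensions [I^-1 M T^-2].
d (distance) has dimensions [L].
I (current) has dimensions [I].

Left side: [I]
Right side: [I]

Both sides have the same dimensions, so the equation is dimensionally consistent.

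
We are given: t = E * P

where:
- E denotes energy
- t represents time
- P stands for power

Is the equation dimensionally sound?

No

E (energy) has dimensions [L^2 M T^-2].
t (time) has dimensions [T].
P (power) has dimensions [L^2 M T^-3].

Left side: [T]
Right side: [L^4 M^2 T^-5]

The two sides have different dimensions, so the equation is NOT dimensionally consistent.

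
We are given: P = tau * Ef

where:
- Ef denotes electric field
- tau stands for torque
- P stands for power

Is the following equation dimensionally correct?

No

Ef (electric field) has dimensions [I^-1 L M T^-3].
tau (torque) has dimensions [L^2 M T^-2].
P (power) has dimensions [L^2 M T^-3].

Left side: [L^2 M T^-3]
Right side: [I^-1 L^3 M^2 T^-5]

The two sides have different dimensions, so the equation is NOT dimensionally consistent.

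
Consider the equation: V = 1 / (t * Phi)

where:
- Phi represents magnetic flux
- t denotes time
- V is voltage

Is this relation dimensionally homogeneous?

No

Phi (magnetic flux) has dimensions [I^-1 L^2 M T^-2].
t (time) has dimensions [T].
V (voltage) has dimensions [I^-1 L^2 M T^-3].

Left side: [I^-1 L^2 M T^-3]
Right side: [I L^-2 M^-1 T]

The two sides have different dimensions, so the equation is NOT dimensionally consistent.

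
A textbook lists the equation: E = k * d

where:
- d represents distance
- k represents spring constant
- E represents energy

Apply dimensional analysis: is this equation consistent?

No

d (distance) has dimensions [L].
k (spring constant) has dimensions [M T^-2].
E (energy) has dimensions [L^2 M T^-2].

Left side: [L^2 M T^-2]
Right side: [L M T^-2]

The two sides have different dimensions, so the equation is NOT dimensionally consistent.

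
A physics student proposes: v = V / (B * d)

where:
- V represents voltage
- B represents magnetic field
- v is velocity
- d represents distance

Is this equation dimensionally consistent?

Yes

V (voltage) has dimensions [I^-1 L^2 M T^-3].
B (magnetic field) has dimensions [I^-1 M T^-2].
v (velocity) has dimensions [L T^-1].
d (distance) has dimensions [L].

Left side: [L T^-1]
Right side: [L T^-1]

Both sides have the same dimensions, so the equation is dimensionally consistent.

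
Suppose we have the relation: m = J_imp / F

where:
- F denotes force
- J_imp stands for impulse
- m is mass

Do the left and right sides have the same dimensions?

No

F (force) has dimensions [L M T^-2].
J_imp (impulse) has dimensions [L M T^-1].
m (mass) has dimensions [M].

Left side: [M]
Right side: [T]

The two sides have different dimensions, so the equation is NOT dimensionally consistent.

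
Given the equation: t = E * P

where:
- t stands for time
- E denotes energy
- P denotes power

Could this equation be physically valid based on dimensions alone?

No

t (time) has dimensions [T].
E (energy) has dimensions [L^2 M T^-2].
P (power) has dimensions [L^2 M T^-3].

Left side: [T]
Right side: [L^4 M^2 T^-5]

The two sides have different dimensions, so the equation is NOT dimensionally consistent.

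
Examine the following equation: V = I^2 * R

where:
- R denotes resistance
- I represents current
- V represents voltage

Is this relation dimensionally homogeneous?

No

R (resistance) has dimensions [I^-2 L^2 M T^-3].
I (current) has dimensions [I].
V (voltage) has dimensions [I^-1 L^2 M T^-3].

Left side: [I^-1 L^2 M T^-3]
Right side: [L^2 M T^-3]

The two sides have different dimensions, so the equation is NOT dimensionally consistent.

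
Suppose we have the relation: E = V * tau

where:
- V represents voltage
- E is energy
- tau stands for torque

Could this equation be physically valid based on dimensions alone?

No

V (voltage) has dimensions [I^-1 L^2 M T^-3].
E (energy) has dimensions [L^2 M T^-2].
tau (torque) has dimensions [L^2 M T^-2].

Left side: [L^2 M T^-2]
Right side: [I^-1 L^4 M^2 T^-5]

The two sides have different dimensions, so the equation is NOT dimensionally consistent.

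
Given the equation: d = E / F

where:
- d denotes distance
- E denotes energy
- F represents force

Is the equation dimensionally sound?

Yes

d (distance) has dimensions [L].
E (energy) has dimensions [L^2 M T^-2].
F (force) has dimensions [L M T^-2].

Left side: [L]
Right side: [L]

Both sides have the same dimensions, so the equation is dimensionally consistent.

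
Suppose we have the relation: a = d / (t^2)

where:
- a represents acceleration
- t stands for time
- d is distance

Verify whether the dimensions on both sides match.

Yes

a (acceleration) has dimensions [L T^-2].
t (time) has dimensions [T].
d (distance) has dimensions [L].

Left side: [L T^-2]
Right side: [L T^-2]

Both sides have the same dimensions, so the equation is dimensionally consistent.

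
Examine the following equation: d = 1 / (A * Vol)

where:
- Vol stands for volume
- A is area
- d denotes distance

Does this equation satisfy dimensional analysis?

No

Vol (volume) has dimensions [L^3].
A (area) has dimensions [L^2].
d (distance) has dimensions [L].

Left side: [L]
Right side: [L^-5]

The two sides have different dimensions, so the equation is NOT dimensionally consistent.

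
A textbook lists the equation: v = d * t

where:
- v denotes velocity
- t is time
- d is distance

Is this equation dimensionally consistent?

No

v (velocity) has dimensions [L T^-1].
t (time) has dimensions [T].
d (distance) has dimensions [L].

Left side: [L T^-1]
Right side: [L T]

The two sides have different dimensions, so the equation is NOT dimensionally consistent.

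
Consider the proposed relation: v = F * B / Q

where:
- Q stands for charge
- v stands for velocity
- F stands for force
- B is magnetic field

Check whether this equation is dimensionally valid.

No

Q (charge) has dimensions [I T].
v (velocity) has dimensions [L T^-1].
F (force) has dimensions [L M T^-2].
B (magnetic field) has dimensions [I^-1 M T^-2].

Left side: [L T^-1]
Right side: [I^-2 L M^2 T^-5]

The two sides have different dimensions, so the equation is NOT dimensionally consistent.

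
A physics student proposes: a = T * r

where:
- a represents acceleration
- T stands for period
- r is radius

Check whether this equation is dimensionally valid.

No

a (acceleration) has dimensions [L T^-2].
T (period) has dimensions [T].
r (radius) has dimensions [L].

Left side: [L T^-2]
Right side: [L T]

The two sides have different dimensions, so the equation is NOT dimensionally consistent.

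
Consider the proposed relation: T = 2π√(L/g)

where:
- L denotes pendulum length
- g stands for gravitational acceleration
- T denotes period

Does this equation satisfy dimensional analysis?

Yes

L (pendulum length) has dimensions [L].
g (gravitational acceleration) has dimensions [L T^-2].
T (period) has dimensions [T].

Left side: [T]
Right side: [T]

Both sides have the same dimensions, so the equation is dimensionally consistent.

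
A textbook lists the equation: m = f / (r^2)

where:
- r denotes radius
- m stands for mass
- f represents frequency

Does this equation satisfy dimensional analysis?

No

r (radius) has dimensions [L].
m (mass) has dimensions [M].
f (frequency) has dimensions [T^-1].

Left side: [M]
Right side: [L^-2 T^-1]

The two sides have different dimensions, so the equation is NOT dimensionally consistent.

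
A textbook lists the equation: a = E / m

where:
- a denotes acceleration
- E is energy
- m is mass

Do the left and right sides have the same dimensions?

No

a (acceleration) has dimensions [L T^-2].
E (energy) has dimensions [L^2 M T^-2].
m (mass) has dimensions [M].

Left side: [L T^-2]
Right side: [L^2 T^-2]

The two sides have different dimensions, so the equation is NOT dimensionally consistent.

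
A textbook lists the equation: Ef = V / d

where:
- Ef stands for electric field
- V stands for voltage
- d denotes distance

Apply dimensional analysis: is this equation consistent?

Yes

Ef (electric field) has dimensions [I^-1 L M T^-3].
V (voltage) has dimensions [I^-1 L^2 M T^-3].
d (distance) has dimensions [L].

Left side: [I^-1 L M T^-3]
Right side: [I^-1 L M T^-3]

Both sides have the same dimensions, so the equation is dimensionally consistent.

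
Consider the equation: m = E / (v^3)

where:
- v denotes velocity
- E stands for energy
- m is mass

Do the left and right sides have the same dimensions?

No

v (velocity) has dimensions [L T^-1].
E (energy) has dimensions [L^2 M T^-2].
m (mass) has dimensions [M].

Left side: [M]
Right side: [L^-1 M T]

The two sides have different dimensions, so the equation is NOT dimensionally consistent.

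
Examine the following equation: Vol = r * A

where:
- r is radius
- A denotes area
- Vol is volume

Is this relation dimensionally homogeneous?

Yes

r (radius) has dimensions [L].
A (area) has dimensions [L^2].
Vol (volume) has dimensions [L^3].

Left side: [L^3]
Right side: [L^3]

Both sides have the same dimensions, so the equation is dimensionally consistent.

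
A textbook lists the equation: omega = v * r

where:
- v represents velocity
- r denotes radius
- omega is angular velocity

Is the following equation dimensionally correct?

No

v (velocity) has dimensions [L T^-1].
r (radius) has dimensions [L].
omega (angular velocity) has dimensions [T^-1].

Left side: [T^-1]
Right side: [L^2 T^-1]

The two sides have different dimensions, so the equation is NOT dimensionally consistent.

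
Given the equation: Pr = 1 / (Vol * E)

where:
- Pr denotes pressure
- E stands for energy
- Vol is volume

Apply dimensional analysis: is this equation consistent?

No

Pr (pressure) has dimensions [L^-1 M T^-2].
E (energy) has dimensions [L^2 M T^-2].
Vol (volume) has dimensions [L^3].

Left side: [L^-1 M T^-2]
Right side: [L^-5 M^-1 T^2]

The two sides have different dimensions, so the equation is NOT dimensionally consistent.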